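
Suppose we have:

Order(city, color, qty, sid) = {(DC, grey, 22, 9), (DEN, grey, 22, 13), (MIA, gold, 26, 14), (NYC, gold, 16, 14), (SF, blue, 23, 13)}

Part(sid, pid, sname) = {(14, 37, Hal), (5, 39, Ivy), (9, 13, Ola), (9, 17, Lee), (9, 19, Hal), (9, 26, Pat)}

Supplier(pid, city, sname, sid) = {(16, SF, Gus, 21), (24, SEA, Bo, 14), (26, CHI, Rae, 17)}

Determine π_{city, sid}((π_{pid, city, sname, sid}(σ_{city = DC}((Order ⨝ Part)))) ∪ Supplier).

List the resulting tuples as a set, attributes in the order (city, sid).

Natural join on sid: {(DC, grey, 22, 9, 13, Ola), (DC, grey, 22, 9, 17, Lee), (DC, grey, 22, 9, 19, Hal), (DC, grey, 22, 9, 26, Pat), (MIA, gold, 26, 14, 37, Hal), (NYC, gold, 16, 14, 37, Hal)}
σ[city = DC]: keep tuples satisfying city = DC → {(DC, grey, 22, 9, 13, Ola), (DC, grey, 22, 9, 17, Lee), (DC, grey, 22, 9, 19, Hal), (DC, grey, 22, 9, 26, Pat)}
Keep only column(s) pid, city, sname, sid: {(13, DC, Ola, 9), (17, DC, Lee, 9), (19, DC, Hal, 9), (26, DC, Pat, 9)}
Union: {(13, DC, Ola, 9), (17, DC, Lee, 9), (19, DC, Hal, 9), (26, DC, Pat, 9)} with {(16, SF, Gus, 21), (24, SEA, Bo, 14), (26, CHI, Rae, 17)} → {(13, DC, Ola, 9), (16, SF, Gus, 21), (17, DC, Lee, 9), (19, DC, Hal, 9), (24, SEA, Bo, 14), (26, CHI, Rae, 17), (26, DC, Pat, 9)}
Keep only column(s) city, sid (3 duplicate(s) eliminated): {(CHI, 17), (DC, 9), (SEA, 14), (SF, 21)}

{(CHI, 17), (DC, 9), (SEA, 14), (SF, 21)}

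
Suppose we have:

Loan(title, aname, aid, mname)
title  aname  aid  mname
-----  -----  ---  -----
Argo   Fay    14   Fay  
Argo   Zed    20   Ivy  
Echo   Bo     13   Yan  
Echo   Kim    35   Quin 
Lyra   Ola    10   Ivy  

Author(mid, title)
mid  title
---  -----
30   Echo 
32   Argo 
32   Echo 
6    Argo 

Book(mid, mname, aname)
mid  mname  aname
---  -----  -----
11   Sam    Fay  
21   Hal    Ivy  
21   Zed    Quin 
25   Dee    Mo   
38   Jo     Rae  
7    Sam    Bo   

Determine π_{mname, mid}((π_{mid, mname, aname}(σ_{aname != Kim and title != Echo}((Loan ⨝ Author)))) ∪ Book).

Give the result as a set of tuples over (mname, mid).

Natural join on title: {(Argo, Fay, 14, Fay, 32), (Argo, Fay, 14, Fay, 6), (Argo, Zed, 20, Ivy, 32), (Argo, Zed, 20, Ivy, 6), (Echo, Bo, 13, Yan, 30), (Echo, Bo, 13, Yan, 32), (Echo, Kim, 35, Quin, 30), (Echo, Kim, 35, Quin, 32)}
Selection aname != Kim and title != Echo: {(Argo, Fay, 14, Fay, 32), (Argo, Fay, 14, Fay, 6), (Argo, Zed, 20, Ivy, 32), (Argo, Zed, 20, Ivy, 6)}
Keep only column(s) mid, mname, aname: {(32, Fay, Fay), (32, Ivy, Zed), (6, Fay, Fay), (6, Ivy, Zed)}
Taking the union: {(11, Sam, Fay), (21, Hal, Ivy), (21, Zed, Quin), (25, Dee, Mo), (32, Fay, Fay), (32, Ivy, Zed), (38, Jo, Rae), (6, Fay, Fay), (6, Ivy, Zed), (7, Sam, Bo)}
Keep only column(s) mname, mid: {(Dee, 25), (Fay, 32), (Fay, 6), (Hal, 21), (Ivy, 32), (Ivy, 6), (Jo, 38), (Sam, 11), (Sam, 7), (Zed, 21)}

{(Dee, 25), (Fay, 32), (Fay, 6), (Hal, 21), (Ivy, 32), (Ivy, 6), (Jo, 38), (Sam, 11), (Sam, 7), (Zed, 21)}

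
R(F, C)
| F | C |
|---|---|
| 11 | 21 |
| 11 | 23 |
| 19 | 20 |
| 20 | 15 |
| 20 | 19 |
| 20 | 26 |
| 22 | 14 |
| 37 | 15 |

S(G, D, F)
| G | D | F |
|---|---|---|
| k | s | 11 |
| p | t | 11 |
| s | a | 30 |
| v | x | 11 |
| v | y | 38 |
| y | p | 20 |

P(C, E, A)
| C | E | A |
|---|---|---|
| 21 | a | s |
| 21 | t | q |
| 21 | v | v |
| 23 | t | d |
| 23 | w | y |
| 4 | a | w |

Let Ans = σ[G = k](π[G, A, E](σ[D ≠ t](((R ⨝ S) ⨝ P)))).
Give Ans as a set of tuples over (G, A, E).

{(k, d, t), (k, q, t), (k, s, a), (k, v, v), (k, y, w)}

R ⋈ S (natural join on F): {(11, 21, k, s), (11, 21, p, t), (11, 21, v, x), (11, 23, k, s), (11, 23, p, t), (11, 23, v, x), (20, 15, y, p), (20, 19, y, p), (20, 26, y, p)}
(R ⨝ S) ⋈ P (natural join on C): {(11, 21, k, s, a, s), (11, 21, k, s, t, q), (11, 21, k, s, v, v), (11, 21, p, t, a, s), (11, 21, p, t, t, q), (11, 21, p, t, v, v), (11, 21, v, x, a, s), (11, 21, v, x, t, q), (11, 21, v, x, v, v), (11, 23, k, s, t, d), (11, 23, k, s, w, y), (11, 23, p, t, t, d), (11, 23, p, t, w, y), (11, 23, v, x, t, d), (11, 23, v, x, w, y)}
Apply σ_{D ≠ t}; surviving tuples: {(11, 21, k, s, a, s), (11, 21, k, s, t, q), (11, 21, k, s, v, v), (11, 21, v, x, a, s), (11, 21, v, x, t, q), (11, 21, v, x, v, v), (11, 23, k, s, t, d), (11, 23, k, s, w, y), (11, 23, v, x, t, d), (11, 23, v, x, w, y)}
π_{G, A, E} gives {(k, d, t), (k, q, t), (k, s, a), (k, v, v), (k, y, w), (v, d, t), (v, q, t), (v, s, a), (v, v, v), (v, y, w)}.
Apply σ_{G = k}; surviving tuples: {(k, d, t), (k, q, t), (k, s, a), (k, v, v), (k, y, w)}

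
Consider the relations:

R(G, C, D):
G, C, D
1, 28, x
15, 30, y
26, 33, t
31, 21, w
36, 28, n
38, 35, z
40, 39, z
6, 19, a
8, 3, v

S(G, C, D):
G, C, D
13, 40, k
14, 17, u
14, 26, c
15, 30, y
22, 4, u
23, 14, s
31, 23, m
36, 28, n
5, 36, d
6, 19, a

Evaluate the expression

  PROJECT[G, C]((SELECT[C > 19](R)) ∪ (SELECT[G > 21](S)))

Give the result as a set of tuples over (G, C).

{(1, 28), (15, 30), (22, 4), (23, 14), (26, 33), (31, 21), (31, 23), (36, 28), (38, 35), (40, 39)}

Filtering on C > 19 leaves {(1, 28, x), (15, 30, y), (26, 33, t), (31, 21, w), (36, 28, n), (38, 35, z), (40, 39, z)}.
Filtering on G > 21 leaves {(22, 4, u), (23, 14, s), (31, 23, m), (36, 28, n)}.
Set union of the two operands is {(1, 28, x), (15, 30, y), (22, 4, u), (23, 14, s), (26, 33, t), (31, 21, w), (31, 23, m), (36, 28, n), (38, 35, z), (40, 39, z)}.
π[G, C]: project onto (G, C) → {(1, 28), (15, 30), (22, 4), (23, 14), (26, 33), (31, 21), (31, 23), (36, 28), (38, 35), (40, 39)}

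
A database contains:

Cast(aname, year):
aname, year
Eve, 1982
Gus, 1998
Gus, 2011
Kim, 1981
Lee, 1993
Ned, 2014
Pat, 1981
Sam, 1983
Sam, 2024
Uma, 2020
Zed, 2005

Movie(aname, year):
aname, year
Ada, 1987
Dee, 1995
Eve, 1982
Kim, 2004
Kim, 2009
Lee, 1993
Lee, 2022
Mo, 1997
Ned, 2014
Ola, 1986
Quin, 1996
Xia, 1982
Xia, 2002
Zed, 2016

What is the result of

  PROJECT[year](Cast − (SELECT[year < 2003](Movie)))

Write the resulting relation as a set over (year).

Filtering on year < 2003 leaves {(Ada, 1987), (Dee, 1995), (Eve, 1982), (Lee, 1993), (Mo, 1997), (Ola, 1986), (Quin, 1996), (Xia, 1982), (Xia, 2002)}.
Set difference of the two operands is {(Gus, 1998), (Gus, 2011), (Kim, 1981), (Ned, 2014), (Pat, 1981), (Sam, 1983), (Sam, 2024), (Uma, 2020), (Zed, 2005)}.
Keep only column(s) year (1 duplicate(s) eliminated): {1981, 1983, 1998, 2005, 2011, 2014, 2020, 2024}

{1981, 1983, 1998, 2005, 2011, 2014, 2020, 2024}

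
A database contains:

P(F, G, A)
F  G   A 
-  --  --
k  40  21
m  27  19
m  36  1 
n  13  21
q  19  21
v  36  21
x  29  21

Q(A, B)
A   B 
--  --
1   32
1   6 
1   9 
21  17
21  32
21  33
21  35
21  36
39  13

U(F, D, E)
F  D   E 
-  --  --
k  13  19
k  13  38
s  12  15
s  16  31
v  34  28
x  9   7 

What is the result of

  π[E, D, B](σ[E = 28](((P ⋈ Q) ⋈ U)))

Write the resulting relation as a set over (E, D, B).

{(28, 34, 17), (28, 34, 32), (28, 34, 33), (28, 34, 35), (28, 34, 36)}

Joining P and Q on A yields {(k, 40, 21, 17), (k, 40, 21, 32), (k, 40, 21, 33), (k, 40, 21, 35), (k, 40, 21, 36), (m, 36, 1, 32), (m, 36, 1, 6), (m, 36, 1, 9), (n, 13, 21, 17), (n, 13, 21, 32), (n, 13, 21, 33), (n, 13, 21, 35), (n, 13, 21, 36), (q, 19, 21, 17), (q, 19, 21, 32), (q, 19, 21, 33), (q, 19, 21, 35), (q, 19, 21, 36), (v, 36, 21, 17), (v, 36, 21, 32), (v, 36, 21, 33), (v, 36, 21, 35), (v, 36, 21, 36), (x, 29, 21, 17), (x, 29, 21, 32), (x, 29, 21, 33), (x, 29, 21, 35), (x, 29, 21, 36)}.
Joining (P ⋈ Q) and U on F yields {(k, 40, 21, 17, 13, 19), (k, 40, 21, 17, 13, 38), (k, 40, 21, 32, 13, 19), (k, 40, 21, 32, 13, 38), (k, 40, 21, 33, 13, 19), (k, 40, 21, 33, 13, 38), (k, 40, 21, 35, 13, 19), (k, 40, 21, 35, 13, 38), (k, 40, 21, 36, 13, 19), (k, 40, 21, 36, 13, 38), (v, 36, 21, 17, 34, 28), (v, 36, 21, 32, 34, 28), (v, 36, 21, 33, 34, 28), (v, 36, 21, 35, 34, 28), (v, 36, 21, 36, 34, 28), (x, 29, 21, 17, 9, 7), (x, 29, 21, 32, 9, 7), (x, 29, 21, 33, 9, 7), (x, 29, 21, 35, 9, 7), (x, 29, 21, 36, 9, 7)}.
Filtering on E = 28 leaves {(v, 36, 21, 17, 34, 28), (v, 36, 21, 32, 34, 28), (v, 36, 21, 33, 34, 28), (v, 36, 21, 35, 34, 28), (v, 36, 21, 36, 34, 28)}.
π_{E, D, B} gives {(28, 34, 17), (28, 34, 32), (28, 34, 33), (28, 34, 35), (28, 34, 36)}.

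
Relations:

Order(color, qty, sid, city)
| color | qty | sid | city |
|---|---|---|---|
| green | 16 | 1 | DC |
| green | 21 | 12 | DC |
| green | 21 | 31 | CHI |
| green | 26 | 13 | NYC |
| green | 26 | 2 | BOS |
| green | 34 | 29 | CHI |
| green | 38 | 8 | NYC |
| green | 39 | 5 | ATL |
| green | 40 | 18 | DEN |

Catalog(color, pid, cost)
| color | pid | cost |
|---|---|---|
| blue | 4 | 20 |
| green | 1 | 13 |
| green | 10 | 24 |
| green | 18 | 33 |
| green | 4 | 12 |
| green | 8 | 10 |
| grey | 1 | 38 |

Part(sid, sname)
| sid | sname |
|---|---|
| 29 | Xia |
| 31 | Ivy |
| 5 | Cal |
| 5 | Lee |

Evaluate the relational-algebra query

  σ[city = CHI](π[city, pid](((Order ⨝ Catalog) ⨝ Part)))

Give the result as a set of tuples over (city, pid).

Order ⋈ Catalog (natural join on color): {(green, 16, 1, DC, 1, 13), (green, 16, 1, DC, 10, 24), (green, 16, 1, DC, 18, 33), (green, 16, 1, DC, 4, 12), (green, 16, 1, DC, 8, 10), (green, 21, 12, DC, 1, 13), (green, 21, 12, DC, 10, 24), (green, 21, 12, DC, 18, 33), (green, 21, 12, DC, 4, 12), (green, 21, 12, DC, 8, 10), (green, 21, 31, CHI, 1, 13), (green, 21, 31, CHI, 10, 24), (green, 21, 31, CHI, 18, 33), (green, 21, 31, CHI, 4, 12), (green, 21, 31, CHI, 8, 10), (green, 26, 13, NYC, 1, 13), (green, 26, 13, NYC, 10, 24), (green, 26, 13, NYC, 18, 33), (green, 26, 13, NYC, 4, 12), (green, 26, 13, NYC, 8, 10), (green, 26, 2, BOS, 1, 13), (green, 26, 2, BOS, 10, 24), (green, 26, 2, BOS, 18, 33), (green, 26, 2, BOS, 4, 12), (green, 26, 2, BOS, 8, 10), (green, 34, 29, CHI, 1, 13), (green, 34, 29, CHI, 10, 24), (green, 34, 29, CHI, 18, 33), (green, 34, 29, CHI, 4, 12), (green, 34, 29, CHI, 8, 10), (green, 38, 8, NYC, 1, 13), (green, 38, 8, NYC, 10, 24), (green, 38, 8, NYC, 18, 33), (green, 38, 8, NYC, 4, 12), (green, 38, 8, NYC, 8, 10), (green, 39, 5, ATL, 1, 13), (green, 39, 5, ATL, 10, 24), (green, 39, 5, ATL, 18, 33), (green, 39, 5, ATL, 4, 12), (green, 39, 5, ATL, 8, 10), (green, 40, 18, DEN, 1, 13), (green, 40, 18, DEN, 10, 24), (green, 40, 18, DEN, 18, 33), (green, 40, 18, DEN, 4, 12), (green, 40, 18, DEN, 8, 10)}
(Order ⨝ Catalog) ⋈ Part (natural join on sid): {(green, 21, 31, CHI, 1, 13, Ivy), (green, 21, 31, CHI, 10, 24, Ivy), (green, 21, 31, CHI, 18, 33, Ivy), (green, 21, 31, CHI, 4, 12, Ivy), (green, 21, 31, CHI, 8, 10, Ivy), (green, 34, 29, CHI, 1, 13, Xia), (green, 34, 29, CHI, 10, 24, Xia), (green, 34, 29, CHI, 18, 33, Xia), (green, 34, 29, CHI, 4, 12, Xia), (green, 34, 29, CHI, 8, 10, Xia), (green, 39, 5, ATL, 1, 13, Cal), (green, 39, 5, ATL, 1, 13, Lee), (green, 39, 5, ATL, 10, 24, Cal), (green, 39, 5, ATL, 10, 24, Lee), (green, 39, 5, ATL, 18, 33, Cal), (green, 39, 5, ATL, 18, 33, Lee), (green, 39, 5, ATL, 4, 12, Cal), (green, 39, 5, ATL, 4, 12, Lee), (green, 39, 5, ATL, 8, 10, Cal), (green, 39, 5, ATL, 8, 10, Lee)}
π[city, pid]: project onto (city, pid) (10 duplicate(s) eliminated) → {(ATL, 1), (ATL, 10), (ATL, 18), (ATL, 4), (ATL, 8), (CHI, 1), (CHI, 10), (CHI, 18), (CHI, 4), (CHI, 8)}
Selection city = CHI: {(CHI, 1), (CHI, 10), (CHI, 18), (CHI, 4), (CHI, 8)}

{(CHI, 1), (CHI, 10), (CHI, 18), (CHI, 4), (CHI, 8)}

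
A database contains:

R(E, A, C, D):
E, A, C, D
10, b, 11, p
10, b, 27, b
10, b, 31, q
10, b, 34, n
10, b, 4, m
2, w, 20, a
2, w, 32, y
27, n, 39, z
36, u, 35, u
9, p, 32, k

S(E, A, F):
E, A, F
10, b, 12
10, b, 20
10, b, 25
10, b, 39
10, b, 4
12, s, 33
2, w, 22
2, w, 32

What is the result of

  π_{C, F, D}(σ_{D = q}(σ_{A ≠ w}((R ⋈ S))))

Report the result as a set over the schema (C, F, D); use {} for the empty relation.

{(31, 12, q), (31, 20, q), (31, 25, q), (31, 39, q), (31, 4, q)}

Joining R and S on E, A yields {(10, b, 11, p, 12), (10, b, 11, p, 20), (10, b, 11, p, 25), (10, b, 11, p, 39), (10, b, 11, p, 4), (10, b, 27, b, 12), (10, b, 27, b, 20), (10, b, 27, b, 25), (10, b, 27, b, 39), (10, b, 27, b, 4), (10, b, 31, q, 12), (10, b, 31, q, 20), (10, b, 31, q, 25), (10, b, 31, q, 39), (10, b, 31, q, 4), (10, b, 34, n, 12), (10, b, 34, n, 20), (10, b, 34, n, 25), (10, b, 34, n, 39), (10, b, 34, n, 4), (10, b, 4, m, 12), (10, b, 4, m, 20), (10, b, 4, m, 25), (10, b, 4, m, 39), (10, b, 4, m, 4), (2, w, 20, a, 22), (2, w, 20, a, 32), (2, w, 32, y, 22), (2, w, 32, y, 32)}.
Filtering on A ≠ w leaves {(10, b, 11, p, 12), (10, b, 11, p, 20), (10, b, 11, p, 25), (10, b, 11, p, 39), (10, b, 11, p, 4), (10, b, 27, b, 12), (10, b, 27, b, 20), (10, b, 27, b, 25), (10, b, 27, b, 39), (10, b, 27, b, 4), (10, b, 31, q, 12), (10, b, 31, q, 20), (10, b, 31, q, 25), (10, b, 31, q, 39), (10, b, 31, q, 4), (10, b, 34, n, 12), (10, b, 34, n, 20), (10, b, 34, n, 25), (10, b, 34, n, 39), (10, b, 34, n, 4), (10, b, 4, m, 12), (10, b, 4, m, 20), (10, b, 4, m, 25), (10, b, 4, m, 39), (10, b, 4, m, 4)}.
Filtering on D = q leaves {(10, b, 31, q, 12), (10, b, 31, q, 20), (10, b, 31, q, 25), (10, b, 31, q, 39), (10, b, 31, q, 4)}.
π[C, F, D]: project onto (C, F, D) → {(31, 12, q), (31, 20, q), (31, 25, q), (31, 39, q), (31, 4, q)}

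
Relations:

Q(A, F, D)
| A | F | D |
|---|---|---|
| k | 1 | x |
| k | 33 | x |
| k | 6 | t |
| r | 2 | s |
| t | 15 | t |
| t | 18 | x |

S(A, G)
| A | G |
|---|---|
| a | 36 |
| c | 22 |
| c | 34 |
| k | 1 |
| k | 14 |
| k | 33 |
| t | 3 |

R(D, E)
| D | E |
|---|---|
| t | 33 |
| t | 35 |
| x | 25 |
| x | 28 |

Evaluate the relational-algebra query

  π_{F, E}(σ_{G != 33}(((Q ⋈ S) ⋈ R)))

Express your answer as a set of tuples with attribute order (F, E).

{(1, 25), (1, 28), (15, 33), (15, 35), (18, 25), (18, 28), (33, 25), (33, 28), (6, 33), (6, 35)}

Natural join on A: {(k, 1, x, 1), (k, 1, x, 14), (k, 1, x, 33), (k, 33, x, 1), (k, 33, x, 14), (k, 33, x, 33), (k, 6, t, 1), (k, 6, t, 14), (k, 6, t, 33), (t, 15, t, 3), (t, 18, x, 3)}
Natural join on D: {(k, 1, x, 1, 25), (k, 1, x, 1, 28), (k, 1, x, 14, 25), (k, 1, x, 14, 28), (k, 1, x, 33, 25), (k, 1, x, 33, 28), (k, 33, x, 1, 25), (k, 33, x, 1, 28), (k, 33, x, 14, 25), (k, 33, x, 14, 28), (k, 33, x, 33, 25), (k, 33, x, 33, 28), (k, 6, t, 1, 33), (k, 6, t, 1, 35), (k, 6, t, 14, 33), (k, 6, t, 14, 35), (k, 6, t, 33, 33), (k, 6, t, 33, 35), (t, 15, t, 3, 33), (t, 15, t, 3, 35), (t, 18, x, 3, 25), (t, 18, x, 3, 28)}
Selection G != 33: {(k, 1, x, 1, 25), (k, 1, x, 1, 28), (k, 1, x, 14, 25), (k, 1, x, 14, 28), (k, 33, x, 1, 25), (k, 33, x, 1, 28), (k, 33, x, 14, 25), (k, 33, x, 14, 28), (k, 6, t, 1, 33), (k, 6, t, 1, 35), (k, 6, t, 14, 33), (k, 6, t, 14, 35), (t, 15, t, 3, 33), (t, 15, t, 3, 35), (t, 18, x, 3, 25), (t, 18, x, 3, 28)}
Projecting to F, E (6 duplicate(s) eliminated): {(1, 25), (1, 28), (15, 33), (15, 35), (18, 25), (18, 28), (33, 25), (33, 28), (6, 33), (6, 35)}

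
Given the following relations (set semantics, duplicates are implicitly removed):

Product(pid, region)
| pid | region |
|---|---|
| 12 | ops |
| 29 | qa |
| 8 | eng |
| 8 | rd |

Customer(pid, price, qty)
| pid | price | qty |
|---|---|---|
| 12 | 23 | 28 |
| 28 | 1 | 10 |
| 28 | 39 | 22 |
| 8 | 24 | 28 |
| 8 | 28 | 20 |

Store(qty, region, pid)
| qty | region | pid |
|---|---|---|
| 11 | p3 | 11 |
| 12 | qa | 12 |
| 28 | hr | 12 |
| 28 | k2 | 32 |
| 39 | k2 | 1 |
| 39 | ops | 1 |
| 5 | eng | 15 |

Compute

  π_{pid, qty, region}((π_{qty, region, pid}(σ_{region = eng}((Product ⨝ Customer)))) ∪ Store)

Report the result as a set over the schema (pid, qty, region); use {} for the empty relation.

Product ⋈ Customer (natural join on pid): {(12, ops, 23, 28), (8, eng, 24, 28), (8, eng, 28, 20), (8, rd, 24, 28), (8, rd, 28, 20)}
Apply σ_{region = eng}; surviving tuples: {(8, eng, 24, 28), (8, eng, 28, 20)}
π_{qty, region, pid} gives {(20, eng, 8), (28, eng, 8)}.
Set union of the two operands is {(11, p3, 11), (12, qa, 12), (20, eng, 8), (28, eng, 8), (28, hr, 12), (28, k2, 32), (39, k2, 1), (39, ops, 1), (5, eng, 15)}.
π_{pid, qty, region} gives {(1, 39, k2), (1, 39, ops), (11, 11, p3), (12, 12, qa), (12, 28, hr), (15, 5, eng), (32, 28, k2), (8, 20, eng), (8, 28, eng)}.

{(1, 39, k2), (1, 39, ops), (11, 11, p3), (12, 12, qa), (12, 28, hr), (15, 5, eng), (32, 28, k2), (8, 20, eng), (8, 28, eng)}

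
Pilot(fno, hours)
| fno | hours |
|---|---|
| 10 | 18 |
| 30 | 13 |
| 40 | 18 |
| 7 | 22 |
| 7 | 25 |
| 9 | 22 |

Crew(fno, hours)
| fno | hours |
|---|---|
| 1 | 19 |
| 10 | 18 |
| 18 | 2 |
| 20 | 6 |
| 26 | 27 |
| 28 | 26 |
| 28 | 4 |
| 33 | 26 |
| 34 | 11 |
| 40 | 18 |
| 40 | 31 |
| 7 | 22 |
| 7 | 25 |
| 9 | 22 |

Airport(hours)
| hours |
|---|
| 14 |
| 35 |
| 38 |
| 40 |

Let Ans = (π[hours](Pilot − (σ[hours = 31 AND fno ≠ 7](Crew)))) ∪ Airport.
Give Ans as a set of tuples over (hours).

σ[hours = 31 AND fno ≠ 7]: keep tuples satisfying hours = 31 AND fno ≠ 7 → {(40, 31)}
Set difference of the two operands is {(10, 18), (30, 13), (40, 18), (7, 22), (7, 25), (9, 22)}.
π[hours]: project onto (hours) (2 duplicate(s) eliminated) → {13, 18, 22, 25}
Set union of the two operands is {13, 14, 18, 22, 25, 35, 38, 40}.

{13, 14, 18, 22, 25, 35, 38, 40}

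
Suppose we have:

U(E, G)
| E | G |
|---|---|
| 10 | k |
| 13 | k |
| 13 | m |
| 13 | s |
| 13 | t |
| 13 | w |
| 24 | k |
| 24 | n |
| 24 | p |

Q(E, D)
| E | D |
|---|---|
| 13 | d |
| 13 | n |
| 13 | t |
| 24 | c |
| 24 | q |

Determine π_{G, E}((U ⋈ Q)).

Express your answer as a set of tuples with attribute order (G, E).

Natural join on E: {(13, k, d), (13, k, n), (13, k, t), (13, m, d), (13, m, n), (13, m, t), (13, s, d), (13, s, n), (13, s, t), (13, t, d), (13, t, n), (13, t, t), (13, w, d), (13, w, n), (13, w, t), (24, k, c), (24, k, q), (24, n, c), (24, n, q), (24, p, c), (24, p, q)}
π_{G, E} gives {(k, 13), (k, 24), (m, 13), (n, 24), (p, 24), (s, 13), (t, 13), (w, 13)} (13 duplicate(s) eliminated).

{(k, 13), (k, 24), (m, 13), (n, 24), (p, 24), (s, 13), (t, 13), (w, 13)}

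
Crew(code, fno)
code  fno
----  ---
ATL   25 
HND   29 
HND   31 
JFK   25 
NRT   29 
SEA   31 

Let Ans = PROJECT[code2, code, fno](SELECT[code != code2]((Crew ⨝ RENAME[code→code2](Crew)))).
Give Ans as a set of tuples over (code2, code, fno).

{(ATL, JFK, 25), (HND, NRT, 29), (HND, SEA, 31), (JFK, ATL, 25), (NRT, HND, 29), (SEA, HND, 31)}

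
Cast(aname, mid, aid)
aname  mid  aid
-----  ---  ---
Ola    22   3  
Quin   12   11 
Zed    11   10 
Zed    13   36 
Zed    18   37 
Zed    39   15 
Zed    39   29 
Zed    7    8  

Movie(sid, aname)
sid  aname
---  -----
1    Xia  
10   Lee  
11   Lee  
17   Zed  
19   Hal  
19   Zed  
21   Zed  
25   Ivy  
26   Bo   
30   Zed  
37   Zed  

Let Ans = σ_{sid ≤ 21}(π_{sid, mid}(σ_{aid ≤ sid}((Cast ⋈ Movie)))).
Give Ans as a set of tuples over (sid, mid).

Natural join on aname: {(Zed, 11, 10, 17), (Zed, 11, 10, 19), (Zed, 11, 10, 21), (Zed, 11, 10, 30), (Zed, 11, 10, 37), (Zed, 13, 36, 17), (Zed, 13, 36, 19), (Zed, 13, 36, 21), (Zed, 13, 36, 30), (Zed, 13, 36, 37), (Zed, 18, 37, 17), (Zed, 18, 37, 19), (Zed, 18, 37, 21), (Zed, 18, 37, 30), (Zed, 18, 37, 37), (Zed, 39, 15, 17), (Zed, 39, 15, 19), (Zed, 39, 15, 21), (Zed, 39, 15, 30), (Zed, 39, 15, 37), (Zed, 39, 29, 17), (Zed, 39, 29, 19), (Zed, 39, 29, 21), (Zed, 39, 29, 30), (Zed, 39, 29, 37), (Zed, 7, 8, 17), (Zed, 7, 8, 19), (Zed, 7, 8, 21), (Zed, 7, 8, 30), (Zed, 7, 8, 37)}
Filtering on aid ≤ sid leaves {(Zed, 11, 10, 17), (Zed, 11, 10, 19), (Zed, 11, 10, 21), (Zed, 11, 10, 30), (Zed, 11, 10, 37), (Zed, 13, 36, 37), (Zed, 18, 37, 37), (Zed, 39, 15, 17), (Zed, 39, 15, 19), (Zed, 39, 15, 21), (Zed, 39, 15, 30), (Zed, 39, 15, 37), (Zed, 39, 29, 30), (Zed, 39, 29, 37), (Zed, 7, 8, 17), (Zed, 7, 8, 19), (Zed, 7, 8, 21), (Zed, 7, 8, 30), (Zed, 7, 8, 37)}.
Keep only column(s) sid, mid (2 duplicate(s) eliminated): {(17, 11), (17, 39), (17, 7), (19, 11), (19, 39), (19, 7), (21, 11), (21, 39), (21, 7), (30, 11), (30, 39), (30, 7), (37, 11), (37, 13), (37, 18), (37, 39), (37, 7)}
Filtering on sid ≤ 21 leaves {(17, 11), (17, 39), (17, 7), (19, 11), (19, 39), (19, 7), (21, 11), (21, 39), (21, 7)}.

{(17, 11), (17, 39), (17, 7), (19, 11), (19, 39), (19, 7), (21, 11), (21, 39), (21, 7)}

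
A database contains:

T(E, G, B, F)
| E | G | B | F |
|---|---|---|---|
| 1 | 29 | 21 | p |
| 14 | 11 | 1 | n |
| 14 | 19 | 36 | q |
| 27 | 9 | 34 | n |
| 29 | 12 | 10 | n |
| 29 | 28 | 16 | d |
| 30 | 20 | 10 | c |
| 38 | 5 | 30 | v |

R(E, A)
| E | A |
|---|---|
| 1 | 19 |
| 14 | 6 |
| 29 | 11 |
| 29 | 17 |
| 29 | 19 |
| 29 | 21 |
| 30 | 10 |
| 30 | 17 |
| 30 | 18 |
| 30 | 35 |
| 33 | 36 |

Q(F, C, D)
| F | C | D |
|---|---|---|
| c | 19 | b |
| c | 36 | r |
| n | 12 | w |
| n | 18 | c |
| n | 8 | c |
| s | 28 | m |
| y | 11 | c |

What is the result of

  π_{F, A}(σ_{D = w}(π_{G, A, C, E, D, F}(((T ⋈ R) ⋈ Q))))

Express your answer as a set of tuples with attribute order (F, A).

{(n, 11), (n, 17), (n, 19), (n, 21), (n, 6)}

Natural join on E: {(1, 29, 21, p, 19), (14, 11, 1, n, 6), (14, 19, 36, q, 6), (29, 12, 10, n, 11), (29, 12, 10, n, 17), (29, 12, 10, n, 19), (29, 12, 10, n, 21), (29, 28, 16, d, 11), (29, 28, 16, d, 17), (29, 28, 16, d, 19), (29, 28, 16, d, 21), (30, 20, 10, c, 10), (30, 20, 10, c, 17), (30, 20, 10, c, 18), (30, 20, 10, c, 35)}
Natural join on F: {(14, 11, 1, n, 6, 12, w), (14, 11, 1, n, 6, 18, c), (14, 11, 1, n, 6, 8, c), (29, 12, 10, n, 11, 12, w), (29, 12, 10, n, 11, 18, c), (29, 12, 10, n, 11, 8, c), (29, 12, 10, n, 17, 12, w), (29, 12, 10, n, 17, 18, c), (29, 12, 10, n, 17, 8, c), (29, 12, 10, n, 19, 12, w), (29, 12, 10, n, 19, 18, c), (29, 12, 10, n, 19, 8, c), (29, 12, 10, n, 21, 12, w), (29, 12, 10, n, 21, 18, c), (29, 12, 10, n, 21, 8, c), (30, 20, 10, c, 10, 19, b), (30, 20, 10, c, 10, 36, r), (30, 20, 10, c, 17, 19, b), (30, 20, 10, c, 17, 36, r), (30, 20, 10, c, 18, 19, b), (30, 20, 10, c, 18, 36, r), (30, 20, 10, c, 35, 19, b), (30, 20, 10, c, 35, 36, r)}
π_{G, A, C, E, D, F} gives {(11, 6, 12, 14, w, n), (11, 6, 18, 14, c, n), (11, 6, 8, 14, c, n), (12, 11, 12, 29, w, n), (12, 11, 18, 29, c, n), (12, 11, 8, 29, c, n), (12, 17, 12, 29, w, n), (12, 17, 18, 29, c, n), (12, 17, 8, 29, c, n), (12, 19, 12, 29, w, n), (12, 19, 18, 29, c, n), (12, 19, 8, 29, c, n), (12, 21, 12, 29, w, n), (12, 21, 18, 29, c, n), (12, 21, 8, 29, c, n), (20, 10, 19, 30, b, c), (20, 10, 36, 30, r, c), (20, 17, 19, 30, b, c), (20, 17, 36, 30, r, c), (20, 18, 19, 30, b, c), (20, 18, 36, 30, r, c), (20, 35, 19, 30, b, c), (20, 35, 36, 30, r, c)}.
Filtering on D = w leaves {(11, 6, 12, 14, w, n), (12, 11, 12, 29, w, n), (12, 17, 12, 29, w, n), (12, 19, 12, 29, w, n), (12, 21, 12, 29, w, n)}.
π_{F, A} gives {(n, 11), (n, 17), (n, 19), (n, 21), (n, 6)}.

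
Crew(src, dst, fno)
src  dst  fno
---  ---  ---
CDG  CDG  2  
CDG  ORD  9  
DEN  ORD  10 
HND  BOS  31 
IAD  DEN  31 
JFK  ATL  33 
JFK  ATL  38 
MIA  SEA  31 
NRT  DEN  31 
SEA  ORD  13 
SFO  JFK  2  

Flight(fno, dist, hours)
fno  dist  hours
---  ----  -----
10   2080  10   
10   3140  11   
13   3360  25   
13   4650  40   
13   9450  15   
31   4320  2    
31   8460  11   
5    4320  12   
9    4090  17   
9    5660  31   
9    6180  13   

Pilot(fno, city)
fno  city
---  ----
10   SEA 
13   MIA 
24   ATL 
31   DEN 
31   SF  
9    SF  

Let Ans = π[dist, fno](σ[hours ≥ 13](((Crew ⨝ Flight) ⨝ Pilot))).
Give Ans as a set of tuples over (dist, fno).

Natural join on fno: {(CDG, ORD, 9, 4090, 17), (CDG, ORD, 9, 5660, 31), (CDG, ORD, 9, 6180, 13), (DEN, ORD, 10, 2080, 10), (DEN, ORD, 10, 3140, 11), (HND, BOS, 31, 4320, 2), (HND, BOS, 31, 8460, 11), (IAD, DEN, 31, 4320, 2), (IAD, DEN, 31, 8460, 11), (MIA, SEA, 31, 4320, 2), (MIA, SEA, 31, 8460, 11), (NRT, DEN, 31, 4320, 2), (NRT, DEN, 31, 8460, 11), (SEA, ORD, 13, 3360, 25), (SEA, ORD, 13, 4650, 40), (SEA, ORD, 13, 9450, 15)}
Natural join on fno: {(CDG, ORD, 9, 4090, 17, SF), (CDG, ORD, 9, 5660, 31, SF), (CDG, ORD, 9, 6180, 13, SF), (DEN, ORD, 10, 2080, 10, SEA), (DEN, ORD, 10, 3140, 11, SEA), (HND, BOS, 31, 4320, 2, DEN), (HND, BOS, 31, 4320, 2, SF), (HND, BOS, 31, 8460, 11, DEN), (HND, BOS, 31, 8460, 11, SF), (IAD, DEN, 31, 4320, 2, DEN), (IAD, DEN, 31, 4320, 2, SF), (IAD, DEN, 31, 8460, 11, DEN), (IAD, DEN, 31, 8460, 11, SF), (MIA, SEA, 31, 4320, 2, DEN), (MIA, SEA, 31, 4320, 2, SF), (MIA, SEA, 31, 8460, 11, DEN), (MIA, SEA, 31, 8460, 11, SF), (NRT, DEN, 31, 4320, 2, DEN), (NRT, DEN, 31, 4320, 2, SF), (NRT, DEN, 31, 8460, 11, DEN), (NRT, DEN, 31, 8460, 11, SF), (SEA, ORD, 13, 3360, 25, MIA), (SEA, ORD, 13, 4650, 40, MIA), (SEA, ORD, 13, 9450, 15, MIA)}
σ[hours ≥ 13]: keep tuples satisfying hours ≥ 13 → {(CDG, ORD, 9, 4090, 17, SF), (CDG, ORD, 9, 5660, 31, SF), (CDG, ORD, 9, 6180, 13, SF), (SEA, ORD, 13, 3360, 25, MIA), (SEA, ORD, 13, 4650, 40, MIA), (SEA, ORD, 13, 9450, 15, MIA)}
Projecting to dist, fno: {(3360, 13), (4090, 9), (4650, 13), (5660, 9), (6180, 9), (9450, 13)}

{(3360, 13), (4090, 9), (4650, 13), (5660, 9), (6180, 9), (9450, 13)}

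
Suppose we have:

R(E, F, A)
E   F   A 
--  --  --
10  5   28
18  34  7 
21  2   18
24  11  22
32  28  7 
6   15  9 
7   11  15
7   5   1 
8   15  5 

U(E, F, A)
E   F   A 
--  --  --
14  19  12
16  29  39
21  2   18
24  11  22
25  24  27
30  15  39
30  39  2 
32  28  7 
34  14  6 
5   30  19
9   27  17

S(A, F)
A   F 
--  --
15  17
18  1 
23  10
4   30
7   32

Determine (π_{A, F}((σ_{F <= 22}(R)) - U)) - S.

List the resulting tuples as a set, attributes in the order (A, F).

σ[F <= 22]: keep tuples satisfying F <= 22 → {(10, 5, 28), (21, 2, 18), (24, 11, 22), (6, 15, 9), (7, 11, 15), (7, 5, 1), (8, 15, 5)}
Taking the difference: {(10, 5, 28), (6, 15, 9), (7, 11, 15), (7, 5, 1), (8, 15, 5)}
π_{A, F} gives {(1, 5), (15, 11), (28, 5), (5, 15), (9, 15)}.
Taking the difference: {(1, 5), (15, 11), (28, 5), (5, 15), (9, 15)}

{(1, 5), (15, 11), (28, 5), (5, 15), (9, 15)}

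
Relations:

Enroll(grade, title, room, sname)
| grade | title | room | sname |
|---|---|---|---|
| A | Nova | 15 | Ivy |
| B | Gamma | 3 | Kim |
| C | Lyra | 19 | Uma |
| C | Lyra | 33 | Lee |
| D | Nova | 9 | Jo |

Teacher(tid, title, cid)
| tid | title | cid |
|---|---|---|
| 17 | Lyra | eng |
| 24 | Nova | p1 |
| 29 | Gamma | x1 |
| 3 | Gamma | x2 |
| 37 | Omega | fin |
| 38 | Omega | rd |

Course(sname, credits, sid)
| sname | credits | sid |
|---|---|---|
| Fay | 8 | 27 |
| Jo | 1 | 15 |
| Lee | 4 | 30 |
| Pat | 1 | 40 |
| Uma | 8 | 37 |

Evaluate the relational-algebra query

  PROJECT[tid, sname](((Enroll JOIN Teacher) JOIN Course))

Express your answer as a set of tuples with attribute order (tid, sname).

{(17, Lee), (17, Uma), (24, Jo)}

Natural join on title: {(A, Nova, 15, Ivy, 24, p1), (B, Gamma, 3, Kim, 29, x1), (B, Gamma, 3, Kim, 3, x2), (C, Lyra, 19, Uma, 17, eng), (C, Lyra, 33, Lee, 17, eng), (D, Nova, 9, Jo, 24, p1)}
Natural join on sname: {(C, Lyra, 19, Uma, 17, eng, 8, 37), (C, Lyra, 33, Lee, 17, eng, 4, 30), (D, Nova, 9, Jo, 24, p1, 1, 15)}
Keep only column(s) tid, sname: {(17, Lee), (17, Uma), (24, Jo)}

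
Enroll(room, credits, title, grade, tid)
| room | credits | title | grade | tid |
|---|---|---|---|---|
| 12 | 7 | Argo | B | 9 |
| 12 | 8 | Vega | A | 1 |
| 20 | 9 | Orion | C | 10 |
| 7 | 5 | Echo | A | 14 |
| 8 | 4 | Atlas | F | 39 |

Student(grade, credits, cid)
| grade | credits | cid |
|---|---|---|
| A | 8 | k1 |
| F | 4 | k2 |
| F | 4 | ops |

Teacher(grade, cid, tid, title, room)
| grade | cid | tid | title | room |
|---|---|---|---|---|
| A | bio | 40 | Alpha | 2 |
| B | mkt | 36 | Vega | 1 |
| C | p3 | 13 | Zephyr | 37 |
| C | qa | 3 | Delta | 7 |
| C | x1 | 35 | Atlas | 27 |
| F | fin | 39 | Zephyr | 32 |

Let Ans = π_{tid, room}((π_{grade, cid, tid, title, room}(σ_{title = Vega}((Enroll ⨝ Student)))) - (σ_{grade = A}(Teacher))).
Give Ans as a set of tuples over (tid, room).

{(1, 12)}

Enroll ⋈ Student (natural join on credits, grade): {(12, 8, Vega, A, 1, k1), (8, 4, Atlas, F, 39, k2), (8, 4, Atlas, F, 39, ops)}
Selection title = Vega: {(12, 8, Vega, A, 1, k1)}
Projecting to grade, cid, tid, title, room: {(A, k1, 1, Vega, 12)}
Selection grade = A: {(A, bio, 40, Alpha, 2)}
Set difference of the two operands is {(A, k1, 1, Vega, 12)}.
Projecting to tid, room: {(1, 12)}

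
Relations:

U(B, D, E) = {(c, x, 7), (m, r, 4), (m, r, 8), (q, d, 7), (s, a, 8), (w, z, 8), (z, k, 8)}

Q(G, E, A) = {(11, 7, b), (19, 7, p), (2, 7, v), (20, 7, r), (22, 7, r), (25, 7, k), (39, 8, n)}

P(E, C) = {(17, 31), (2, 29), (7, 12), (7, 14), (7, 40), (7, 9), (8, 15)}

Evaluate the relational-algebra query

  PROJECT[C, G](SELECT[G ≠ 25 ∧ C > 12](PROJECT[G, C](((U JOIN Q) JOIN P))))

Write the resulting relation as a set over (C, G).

U ⋈ Q (natural join on E): {(c, x, 7, 11, b), (c, x, 7, 19, p), (c, x, 7, 2, v), (c, x, 7, 20, r), (c, x, 7, 22, r), (c, x, 7, 25, k), (m, r, 8, 39, n), (q, d, 7, 11, b), (q, d, 7, 19, p), (q, d, 7, 2, v), (q, d, 7, 20, r), (q, d, 7, 22, r), (q, d, 7, 25, k), (s, a, 8, 39, n), (w, z, 8, 39, n), (z, k, 8, 39, n)}
(U JOIN Q) ⋈ P (natural join on E): {(c, x, 7, 11, b, 12), (c, x, 7, 11, b, 14), (c, x, 7, 11, b, 40), (c, x, 7, 11, b, 9), (c, x, 7, 19, p, 12), (c, x, 7, 19, p, 14), (c, x, 7, 19, p, 40), (c, x, 7, 19, p, 9), (c, x, 7, 2, v, 12), (c, x, 7, 2, v, 14), (c, x, 7, 2, v, 40), (c, x, 7, 2, v, 9), (c, x, 7, 20, r, 12), (c, x, 7, 20, r, 14), (c, x, 7, 20, r, 40), (c, x, 7, 20, r, 9), (c, x, 7, 22, r, 12), (c, x, 7, 22, r, 14), (c, x, 7, 22, r, 40), (c, x, 7, 22, r, 9), (c, x, 7, 25, k, 12), (c, x, 7, 25, k, 14), (c, x, 7, 25, k, 40), (c, x, 7, 25, k, 9), (m, r, 8, 39, n, 15), (q, d, 7, 11, b, 12), (q, d, 7, 11, b, 14), (q, d, 7, 11, b, 40), (q, d, 7, 11, b, 9), (q, d, 7, 19, p, 12), (q, d, 7, 19, p, 14), (q, d, 7, 19, p, 40), (q, d, 7, 19, p, 9), (q, d, 7, 2, v, 12), (q, d, 7, 2, v, 14), (q, d, 7, 2, v, 40), (q, d, 7, 2, v, 9), (q, d, 7, 20, r, 12), (q, d, 7, 20, r, 14), (q, d, 7, 20, r, 40), (q, d, 7, 20, r, 9), (q, d, 7, 22, r, 12), (q, d, 7, 22, r, 14), (q, d, 7, 22, r, 40), (q, d, 7, 22, r, 9), (q, d, 7, 25, k, 12), (q, d, 7, 25, k, 14), (q, d, 7, 25, k, 40), (q, d, 7, 25, k, 9), (s, a, 8, 39, n, 15), (w, z, 8, 39, n, 15), (z, k, 8, 39, n, 15)}
π_{G, C} gives {(11, 12), (11, 14), (11, 40), (11, 9), (19, 12), (19, 14), (19, 40), (19, 9), (2, 12), (2, 14), (2, 40), (2, 9), (20, 12), (20, 14), (20, 40), (20, 9), (22, 12), (22, 14), (22, 40), (22, 9), (25, 12), (25, 14), (25, 40), (25, 9), (39, 15)} (27 duplicate(s) eliminated).
Filtering on G ≠ 25 ∧ C > 12 leaves {(11, 14), (11, 40), (19, 14), (19, 40), (2, 14), (2, 40), (20, 14), (20, 40), (22, 14), (22, 40), (39, 15)}.
π_{C, G} gives {(14, 11), (14, 19), (14, 2), (14, 20), (14, 22), (15, 39), (40, 11), (40, 19), (40, 2), (40, 20), (40, 22)}.

{(14, 11), (14, 19), (14, 2), (14, 20), (14, 22), (15, 39), (40, 11), (40, 19), (40, 2), (40, 20), (40, 22)}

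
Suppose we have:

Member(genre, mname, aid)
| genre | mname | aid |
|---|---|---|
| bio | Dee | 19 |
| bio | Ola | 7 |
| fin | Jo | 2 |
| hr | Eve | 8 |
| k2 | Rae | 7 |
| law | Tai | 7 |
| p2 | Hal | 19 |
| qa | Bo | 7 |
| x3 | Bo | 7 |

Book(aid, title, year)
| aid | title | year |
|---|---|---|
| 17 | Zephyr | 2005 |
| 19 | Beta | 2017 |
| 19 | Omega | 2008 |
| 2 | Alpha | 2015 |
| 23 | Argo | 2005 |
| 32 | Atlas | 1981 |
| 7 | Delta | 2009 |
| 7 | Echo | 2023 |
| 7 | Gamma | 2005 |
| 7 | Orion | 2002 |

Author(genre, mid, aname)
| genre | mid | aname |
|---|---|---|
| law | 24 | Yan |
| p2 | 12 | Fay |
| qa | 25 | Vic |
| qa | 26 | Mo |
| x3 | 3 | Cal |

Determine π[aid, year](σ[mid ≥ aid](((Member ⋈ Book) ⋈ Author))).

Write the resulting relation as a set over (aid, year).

{(7, 2002), (7, 2005), (7, 2009), (7, 2023)}

Joining Member and Book on aid yields {(bio, Dee, 19, Beta, 2017), (bio, Dee, 19, Omega, 2008), (bio, Ola, 7, Delta, 2009), (bio, Ola, 7, Echo, 2023), (bio, Ola, 7, Gamma, 2005), (bio, Ola, 7, Orion, 2002), (fin, Jo, 2, Alpha, 2015), (k2, Rae, 7, Delta, 2009), (k2, Rae, 7, Echo, 2023), (k2, Rae, 7, Gamma, 2005), (k2, Rae, 7, Orion, 2002), (law, Tai, 7, Delta, 2009), (law, Tai, 7, Echo, 2023), (law, Tai, 7, Gamma, 2005), (law, Tai, 7, Orion, 2002), (p2, Hal, 19, Beta, 2017), (p2, Hal, 19, Omega, 2008), (qa, Bo, 7, Delta, 2009), (qa, Bo, 7, Echo, 2023), (qa, Bo, 7, Gamma, 2005), (qa, Bo, 7, Orion, 2002), (x3, Bo, 7, Delta, 2009), (x3, Bo, 7, Echo, 2023), (x3, Bo, 7, Gamma, 2005), (x3, Bo, 7, Orion, 2002)}.
Joining (Member ⋈ Book) and Author on genre yields {(law, Tai, 7, Delta, 2009, 24, Yan), (law, Tai, 7, Echo, 2023, 24, Yan), (law, Tai, 7, Gamma, 2005, 24, Yan), (law, Tai, 7, Orion, 2002, 24, Yan), (p2, Hal, 19, Beta, 2017, 12, Fay), (p2, Hal, 19, Omega, 2008, 12, Fay), (qa, Bo, 7, Delta, 2009, 25, Vic), (qa, Bo, 7, Delta, 2009, 26, Mo), (qa, Bo, 7, Echo, 2023, 25, Vic), (qa, Bo, 7, Echo, 2023, 26, Mo), (qa, Bo, 7, Gamma, 2005, 25, Vic), (qa, Bo, 7, Gamma, 2005, 26, Mo), (qa, Bo, 7, Orion, 2002, 25, Vic), (qa, Bo, 7, Orion, 2002, 26, Mo), (x3, Bo, 7, Delta, 2009, 3, Cal), (x3, Bo, 7, Echo, 2023, 3, Cal), (x3, Bo, 7, Gamma, 2005, 3, Cal), (x3, Bo, 7, Orion, 2002, 3, Cal)}.
Selection mid ≥ aid: {(law, Tai, 7, Delta, 2009, 24, Yan), (law, Tai, 7, Echo, 2023, 24, Yan), (law, Tai, 7, Gamma, 2005, 24, Yan), (law, Tai, 7, Orion, 2002, 24, Yan), (qa, Bo, 7, Delta, 2009, 25, Vic), (qa, Bo, 7, Delta, 2009, 26, Mo), (qa, Bo, 7, Echo, 2023, 25, Vic), (qa, Bo, 7, Echo, 2023, 26, Mo), (qa, Bo, 7, Gamma, 2005, 25, Vic), (qa, Bo, 7, Gamma, 2005, 26, Mo), (qa, Bo, 7, Orion, 2002, 25, Vic), (qa, Bo, 7, Orion, 2002, 26, Mo)}
Projecting to aid, year (8 duplicate(s) eliminated): {(7, 2002), (7, 2005), (7, 2009), (7, 2023)}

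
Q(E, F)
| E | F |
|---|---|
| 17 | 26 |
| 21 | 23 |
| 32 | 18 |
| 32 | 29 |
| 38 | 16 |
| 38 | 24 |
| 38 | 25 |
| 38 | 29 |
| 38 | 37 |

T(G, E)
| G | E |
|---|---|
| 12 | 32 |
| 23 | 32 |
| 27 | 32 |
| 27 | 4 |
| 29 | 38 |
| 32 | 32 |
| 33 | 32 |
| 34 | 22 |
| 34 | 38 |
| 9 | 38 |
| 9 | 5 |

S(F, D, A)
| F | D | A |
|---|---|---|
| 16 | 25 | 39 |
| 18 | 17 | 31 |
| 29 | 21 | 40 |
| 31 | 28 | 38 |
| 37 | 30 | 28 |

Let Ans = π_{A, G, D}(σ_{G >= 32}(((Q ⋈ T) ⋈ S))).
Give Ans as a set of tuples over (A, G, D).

Q ⋈ T (natural join on E): {(32, 18, 12), (32, 18, 23), (32, 18, 27), (32, 18, 32), (32, 18, 33), (32, 29, 12), (32, 29, 23), (32, 29, 27), (32, 29, 32), (32, 29, 33), (38, 16, 29), (38, 16, 34), (38, 16, 9), (38, 24, 29), (38, 24, 34), (38, 24, 9), (38, 25, 29), (38, 25, 34), (38, 25, 9), (38, 29, 29), (38, 29, 34), (38, 29, 9), (38, 37, 29), (38, 37, 34), (38, 37, 9)}
(Q ⋈ T) ⋈ S (natural join on F): {(32, 18, 12, 17, 31), (32, 18, 23, 17, 31), (32, 18, 27, 17, 31), (32, 18, 32, 17, 31), (32, 18, 33, 17, 31), (32, 29, 12, 21, 40), (32, 29, 23, 21, 40), (32, 29, 27, 21, 40), (32, 29, 32, 21, 40), (32, 29, 33, 21, 40), (38, 16, 29, 25, 39), (38, 16, 34, 25, 39), (38, 16, 9, 25, 39), (38, 29, 29, 21, 40), (38, 29, 34, 21, 40), (38, 29, 9, 21, 40), (38, 37, 29, 30, 28), (38, 37, 34, 30, 28), (38, 37, 9, 30, 28)}
Selection G >= 32: {(32, 18, 32, 17, 31), (32, 18, 33, 17, 31), (32, 29, 32, 21, 40), (32, 29, 33, 21, 40), (38, 16, 34, 25, 39), (38, 29, 34, 21, 40), (38, 37, 34, 30, 28)}
π[A, G, D]: project onto (A, G, D) → {(28, 34, 30), (31, 32, 17), (31, 33, 17), (39, 34, 25), (40, 32, 21), (40, 33, 21), (40, 34, 21)}

{(28, 34, 30), (31, 32, 17), (31, 33, 17), (39, 34, 25), (40, 32, 21), (40, 33, 21), (40, 34, 21)}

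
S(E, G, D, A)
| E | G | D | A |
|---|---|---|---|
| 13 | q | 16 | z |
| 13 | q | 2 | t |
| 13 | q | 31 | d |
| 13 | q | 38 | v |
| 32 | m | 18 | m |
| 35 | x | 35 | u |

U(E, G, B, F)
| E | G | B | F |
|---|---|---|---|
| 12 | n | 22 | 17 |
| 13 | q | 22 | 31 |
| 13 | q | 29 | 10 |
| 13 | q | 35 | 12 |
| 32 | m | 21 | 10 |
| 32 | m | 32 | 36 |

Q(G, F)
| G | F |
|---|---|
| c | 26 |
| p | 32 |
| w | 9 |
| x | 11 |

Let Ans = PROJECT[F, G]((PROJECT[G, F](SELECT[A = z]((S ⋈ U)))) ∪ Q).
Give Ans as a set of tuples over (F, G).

{(10, q), (11, x), (12, q), (26, c), (31, q), (32, p), (9, w)}

Joining S and U on E, G yields {(13, q, 16, z, 22, 31), (13, q, 16, z, 29, 10), (13, q, 16, z, 35, 12), (13, q, 2, t, 22, 31), (13, q, 2, t, 29, 10), (13, q, 2, t, 35, 12), (13, q, 31, d, 22, 31), (13, q, 31, d, 29, 10), (13, q, 31, d, 35, 12), (13, q, 38, v, 22, 31), (13, q, 38, v, 29, 10), (13, q, 38, v, 35, 12), (32, m, 18, m, 21, 10), (32, m, 18, m, 32, 36)}.
σ[A = z]: keep tuples satisfying A = z → {(13, q, 16, z, 22, 31), (13, q, 16, z, 29, 10), (13, q, 16, z, 35, 12)}
π_{G, F} gives {(q, 10), (q, 12), (q, 31)}.
Taking the union: {(c, 26), (p, 32), (q, 10), (q, 12), (q, 31), (w, 9), (x, 11)}
π_{F, G} gives {(10, q), (11, x), (12, q), (26, c), (31, q), (32, p), (9, w)}.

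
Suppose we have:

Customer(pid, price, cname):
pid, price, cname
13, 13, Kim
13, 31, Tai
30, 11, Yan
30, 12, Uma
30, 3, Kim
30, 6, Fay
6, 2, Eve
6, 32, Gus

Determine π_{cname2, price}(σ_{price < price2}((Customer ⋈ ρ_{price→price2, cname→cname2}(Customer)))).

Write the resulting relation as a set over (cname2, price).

{(Fay, 3), (Gus, 2), (Tai, 13), (Uma, 11), (Uma, 3), (Uma, 6), (Yan, 3), (Yan, 6)}

ρ[price→price2, cname→cname2]: schema becomes (pid, price2, cname2); tuples unchanged.
Joining Customer and ρ_{price→price2, cname→cname2}(Customer) on pid yields {(13, 13, Kim, 13, Kim), (13, 13, Kim, 31, Tai), (13, 31, Tai, 13, Kim), (13, 31, Tai, 31, Tai), (30, 11, Yan, 11, Yan), (30, 11, Yan, 12, Uma), (30, 11, Yan, 3, Kim), (30, 11, Yan, 6, Fay), (30, 12, Uma, 11, Yan), (30, 12, Uma, 12, Uma), (30, 12, Uma, 3, Kim), (30, 12, Uma, 6, Fay), (30, 3, Kim, 11, Yan), (30, 3, Kim, 12, Uma), (30, 3, Kim, 3, Kim), (30, 3, Kim, 6, Fay), (30, 6, Fay, 11, Yan), (30, 6, Fay, 12, Uma), (30, 6, Fay, 3, Kim), (30, 6, Fay, 6, Fay), (6, 2, Eve, 2, Eve), (6, 2, Eve, 32, Gus), (6, 32, Gus, 2, Eve), (6, 32, Gus, 32, Gus)}.
Filtering on price < price2 leaves {(13, 13, Kim, 31, Tai), (30, 11, Yan, 12, Uma), (30, 3, Kim, 11, Yan), (30, 3, Kim, 12, Uma), (30, 3, Kim, 6, Fay), (30, 6, Fay, 11, Yan), (30, 6, Fay, 12, Uma), (6, 2, Eve, 32, Gus)}.
Keep only column(s) cname2, price: {(Fay, 3), (Gus, 2), (Tai, 13), (Uma, 11), (Uma, 3), (Uma, 6), (Yan, 3), (Yan, 6)}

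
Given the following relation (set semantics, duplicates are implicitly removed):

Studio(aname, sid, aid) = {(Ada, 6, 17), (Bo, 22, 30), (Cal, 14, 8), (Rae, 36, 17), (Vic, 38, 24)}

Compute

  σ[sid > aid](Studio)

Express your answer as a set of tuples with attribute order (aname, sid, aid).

{(Cal, 14, 8), (Rae, 36, 17), (Vic, 38, 24)}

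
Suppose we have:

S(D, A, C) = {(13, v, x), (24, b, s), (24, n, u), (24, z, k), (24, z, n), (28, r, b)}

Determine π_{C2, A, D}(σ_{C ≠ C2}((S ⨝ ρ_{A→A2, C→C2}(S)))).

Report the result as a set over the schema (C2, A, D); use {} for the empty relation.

ρ[A→A2, C→C2]: schema becomes (D, A2, C2); tuples unchanged.
Joining S and ρ_{A→A2, C→C2}(S) on D yields {(13, v, x, v, x), (24, b, s, b, s), (24, b, s, n, u), (24, b, s, z, k), (24, b, s, z, n), (24, n, u, b, s), (24, n, u, n, u), (24, n, u, z, k), (24, n, u, z, n), (24, z, k, b, s), (24, z, k, n, u), (24, z, k, z, k), (24, z, k, z, n), (24, z, n, b, s), (24, z, n, n, u), (24, z, n, z, k), (24, z, n, z, n), (28, r, b, r, b)}.
Filtering on C ≠ C2 leaves {(24, b, s, n, u), (24, b, s, z, k), (24, b, s, z, n), (24, n, u, b, s), (24, n, u, z, k), (24, n, u, z, n), (24, z, k, b, s), (24, z, k, n, u), (24, z, k, z, n), (24, z, n, b, s), (24, z, n, n, u), (24, z, n, z, k)}.
Projecting to C2, A, D (2 duplicate(s) eliminated): {(k, b, 24), (k, n, 24), (k, z, 24), (n, b, 24), (n, n, 24), (n, z, 24), (s, n, 24), (s, z, 24), (u, b, 24), (u, z, 24)}

{(k, b, 24), (k, n, 24), (k, z, 24), (n, b, 24), (n, n, 24), (n, z, 24), (s, n, 24), (s, z, 24), (u, b, 24), (u, z, 24)}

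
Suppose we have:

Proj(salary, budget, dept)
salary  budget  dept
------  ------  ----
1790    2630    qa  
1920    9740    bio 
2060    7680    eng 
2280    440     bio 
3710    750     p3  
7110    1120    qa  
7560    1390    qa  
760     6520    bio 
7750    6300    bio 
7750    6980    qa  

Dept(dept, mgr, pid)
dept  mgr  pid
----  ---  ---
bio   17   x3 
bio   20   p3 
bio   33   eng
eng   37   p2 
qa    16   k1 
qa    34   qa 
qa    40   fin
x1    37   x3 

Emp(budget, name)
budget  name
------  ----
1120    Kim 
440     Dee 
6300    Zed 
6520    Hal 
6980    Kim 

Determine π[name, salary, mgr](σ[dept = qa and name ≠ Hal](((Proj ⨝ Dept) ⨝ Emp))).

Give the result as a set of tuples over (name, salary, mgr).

Proj ⋈ Dept (natural join on dept): {(1790, 2630, qa, 16, k1), (1790, 2630, qa, 34, qa), (1790, 2630, qa, 40, fin), (1920, 9740, bio, 17, x3), (1920, 9740, bio, 20, p3), (1920, 9740, bio, 33, eng), (2060, 7680, eng, 37, p2), (2280, 440, bio, 17, x3), (2280, 440, bio, 20, p3), (2280, 440, bio, 33, eng), (7110, 1120, qa, 16, k1), (7110, 1120, qa, 34, qa), (7110, 1120, qa, 40, fin), (7560, 1390, qa, 16, k1), (7560, 1390, qa, 34, qa), (7560, 1390, qa, 40, fin), (760, 6520, bio, 17, x3), (760, 6520, bio, 20, p3), (760, 6520, bio, 33, eng), (7750, 6300, bio, 17, x3), (7750, 6300, bio, 20, p3), (7750, 6300, bio, 33, eng), (7750, 6980, qa, 16, k1), (7750, 6980, qa, 34, qa), (7750, 6980, qa, 40, fin)}
(Proj ⨝ Dept) ⋈ Emp (natural join on budget): {(2280, 440, bio, 17, x3, Dee), (2280, 440, bio, 20, p3, Dee), (2280, 440, bio, 33, eng, Dee), (7110, 1120, qa, 16, k1, Kim), (7110, 1120, qa, 34, qa, Kim), (7110, 1120, qa, 40, fin, Kim), (760, 6520, bio, 17, x3, Hal), (760, 6520, bio, 20, p3, Hal), (760, 6520, bio, 33, eng, Hal), (7750, 6300, bio, 17, x3, Zed), (7750, 6300, bio, 20, p3, Zed), (7750, 6300, bio, 33, eng, Zed), (7750, 6980, qa, 16, k1, Kim), (7750, 6980, qa, 34, qa, Kim), (7750, 6980, qa, 40, fin, Kim)}
Selection dept = qa and name ≠ Hal: {(7110, 1120, qa, 16, k1, Kim), (7110, 1120, qa, 34, qa, Kim), (7110, 1120, qa, 40, fin, Kim), (7750, 6980, qa, 16, k1, Kim), (7750, 6980, qa, 34, qa, Kim), (7750, 6980, qa, 40, fin, Kim)}
π[name, salary, mgr]: project onto (name, salary, mgr) → {(Kim, 7110, 16), (Kim, 7110, 34), (Kim, 7110, 40), (Kim, 7750, 16), (Kim, 7750, 34), (Kim, 7750, 40)}

{(Kim, 7110, 16), (Kim, 7110, 34), (Kim, 7110, 40), (Kim, 7750, 16), (Kim, 7750, 34), (Kim, 7750, 40)}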